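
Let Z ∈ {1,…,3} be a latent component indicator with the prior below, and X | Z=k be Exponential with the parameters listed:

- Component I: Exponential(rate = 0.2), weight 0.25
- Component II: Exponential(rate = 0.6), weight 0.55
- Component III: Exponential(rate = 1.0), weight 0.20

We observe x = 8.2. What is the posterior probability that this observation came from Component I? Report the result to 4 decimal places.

Posterior ∝ prior × likelihood, so P(k | x) ∝ P(Z=k) f_k(x); normalise over all components.
Exponential densities:
  f_I = 0.038796
  f_II = 0.00437948
  f_III = 0.000274654
Multiply by the mixture weights:
  P(Z=I)·f_I = 0.25 × 0.038796 = 0.009699
  P(Z=II)·f_II = 0.55 × 0.00437948 = 0.00240871
  P(Z=III)·f_III = 0.20 × 0.000274654 = 5.49307e-05
Normaliser: 0.009699 + 0.00240871 + 5.49307e-05 = 0.0121626
Responsibility of Component I: 0.009699 / 0.0121626 ≈ 0.7974

0.7974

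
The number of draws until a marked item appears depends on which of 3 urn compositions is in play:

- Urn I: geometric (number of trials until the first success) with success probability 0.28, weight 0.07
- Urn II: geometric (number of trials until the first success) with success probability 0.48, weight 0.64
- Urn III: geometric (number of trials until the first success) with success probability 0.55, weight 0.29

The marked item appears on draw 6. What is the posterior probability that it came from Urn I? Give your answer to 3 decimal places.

P(component k | x) = w_k·f_k(x) / marginal(x), where marginal(x) = Σ_j w_j·f_j(x).
Component likelihoods at x = 6:
  L_I = 0.28·(1−0.28)^5 = 0.28·0.193492 = 0.0541777
  L_II = 0.48·(1−0.48)^5 = 0.48·0.0380204 = 0.0182498
  L_III = 0.55·(1−0.55)^5 = 0.55·0.0184528 = 0.010149
Multiply by the mixture weights:
  w_I·L_I = 0.07 × 0.0541777 = 0.00379244
  w_II·L_II = 0.64 × 0.0182498 = 0.0116799
  w_III·L_III = 0.29 × 0.010149 = 0.00294322
Evidence: 0.00379244 + 0.0116799 + 0.00294322 = 0.0184155
Responsibility of Urn I: 0.00379244 / 0.0184155 ≈ 0.206

0.206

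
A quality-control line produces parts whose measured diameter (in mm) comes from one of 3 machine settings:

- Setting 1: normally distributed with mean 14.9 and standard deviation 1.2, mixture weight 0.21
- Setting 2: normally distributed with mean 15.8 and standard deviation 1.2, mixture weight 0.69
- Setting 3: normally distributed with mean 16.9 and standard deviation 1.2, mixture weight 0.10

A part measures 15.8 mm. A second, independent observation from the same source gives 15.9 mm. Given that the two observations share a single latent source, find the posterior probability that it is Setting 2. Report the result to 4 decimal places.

0.8127

Apply Bayes' rule: the posterior for each component is proportional to its prior times its likelihood at x.
Since both observations come from the same component, the likelihood for component k is f_k(x₁)·f_k(x₂).
  L_1 = [(1/(1.2·√(2π)))·exp(−(15.8−14.9)²/(2·1.2²)) = 0.332452·exp(-0.28125) = 0.250948] × [0.234927] = 0.0589543
  L_2 = [(1/(1.2·√(2π)))·exp(−(15.8−15.8)²/(2·1.2²)) = 0.332452·exp(-0.00000) = 0.332452] × [0.3313] = 0.110141
  L_3 = [(1/(1.2·√(2π)))·exp(−(15.8−16.9)²/(2·1.2²)) = 0.332452·exp(-0.42014) = 0.218406] × [0.234927] = 0.0513094
Unnormalised posteriors:
  P(Z=1)·L_1 = 0.21 × 0.0589543 = 0.0123804
  P(Z=2)·L_2 = 0.69 × 0.110141 = 0.0759974
  P(Z=3)·L_3 = 0.10 × 0.0513094 = 0.00513094
Sum: 0.0123804 + 0.0759974 + 0.00513094 = 0.0935088
P(Setting 2 | x₁, x₂) ≈ 0.8127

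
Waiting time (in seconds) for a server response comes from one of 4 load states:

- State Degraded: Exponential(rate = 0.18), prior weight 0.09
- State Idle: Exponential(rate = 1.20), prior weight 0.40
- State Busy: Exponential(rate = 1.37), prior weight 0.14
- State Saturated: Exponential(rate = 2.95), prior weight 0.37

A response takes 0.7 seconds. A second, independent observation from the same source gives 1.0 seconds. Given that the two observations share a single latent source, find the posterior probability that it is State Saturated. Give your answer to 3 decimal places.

By Bayes' theorem, P(k | x) = π_k f_k(x) / Σ_j π_j f_j(x).
Since both observations come from the same component, the likelihood for component k is f_k(x₁)·f_k(x₂).
  L_Degraded = [0.18·e^(−0.18·0.7) = 0.18·e^(−0.1260) = 0.158691] × [0.150349] = 0.0238589
  L_Idle = [1.20·e^(−1.20·0.7) = 1.20·e^(−0.8400) = 0.518053] × [0.361433] = 0.187241
  L_Busy = [1.37·e^(−1.37·0.7) = 1.37·e^(−0.9590) = 0.525088] × [0.348127] = 0.182797
  L_Saturated = [2.95·e^(−2.95·0.7) = 2.95·e^(−2.0650) = 0.374114] × [0.154402] = 0.057764
Weight by the priors:
  π_Degraded·L_Degraded = 0.09 × 0.0238589 = 0.0021473
  π_Idle·L_Idle = 0.40 × 0.187241 = 0.0748965
  π_Busy·L_Busy = 0.14 × 0.182797 = 0.0255916
  π_Saturated·L_Saturated = 0.37 × 0.057764 = 0.0213727
Evidence: 0.0021473 + 0.0748965 + 0.0255916 + 0.0213727 = 0.124008
So the posterior for State Saturated is 0.0213727 / 0.124008 ≈ 0.172.

0.172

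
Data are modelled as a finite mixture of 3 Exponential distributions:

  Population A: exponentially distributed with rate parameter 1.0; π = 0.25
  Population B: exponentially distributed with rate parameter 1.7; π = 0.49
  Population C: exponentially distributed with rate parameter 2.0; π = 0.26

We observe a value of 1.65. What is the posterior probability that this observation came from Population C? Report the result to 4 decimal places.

0.1631

P(component k | x) = w_k·f_k(x) / marginal(x), where marginal(x) = Σ_j w_j·f_j(x).
Exponential densities:
  p_A = 0.19205
  p_B = 0.102862
  p_C = 0.0737663
Prior × likelihood for each component:
  w_A·p_A = 0.25 × 0.19205 = 0.0480125
  w_B·p_B = 0.49 × 0.102862 = 0.0504021
  w_C·p_C = 0.26 × 0.0737663 = 0.0191792
Marginal: 0.0480125 + 0.0504021 + 0.0191792 = 0.117594
So the posterior for Population C is 0.0191792 / 0.117594 ≈ 0.1631.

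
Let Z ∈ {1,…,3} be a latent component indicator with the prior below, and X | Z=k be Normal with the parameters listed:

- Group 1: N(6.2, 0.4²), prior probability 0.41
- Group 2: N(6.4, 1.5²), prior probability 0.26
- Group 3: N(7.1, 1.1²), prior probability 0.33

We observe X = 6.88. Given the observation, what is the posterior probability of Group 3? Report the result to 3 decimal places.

0.420

By Bayes' theorem, P(k | x) = w_k f_k(x) / Σ_j w_j f_j(x).
Normal densities:
  L_1 = (1/(0.4·√(2π)))·exp(−(6.88−6.2)²/(2·0.4²)) = 0.997356·exp(-1.44500) = 0.235123
  L_2 = (1/(1.5·√(2π)))·exp(−(6.88−6.4)²/(2·1.5²)) = 0.265962·exp(-0.05120) = 0.252687
  L_3 = (1/(1.1·√(2π)))·exp(−(6.88−7.1)²/(2·1.1²)) = 0.362675·exp(-0.02000) = 0.355493
Unnormalised posteriors:
  w_1·L_1 = 0.41 × 0.235123 = 0.0964003
  w_2·L_2 = 0.26 × 0.252687 = 0.0656986
  w_3·L_3 = 0.33 × 0.355493 = 0.117313
Denominator: 0.0964003 + 0.0656986 + 0.117313 = 0.279412
So the posterior for Group 3 is 0.117313 / 0.279412 ≈ 0.420.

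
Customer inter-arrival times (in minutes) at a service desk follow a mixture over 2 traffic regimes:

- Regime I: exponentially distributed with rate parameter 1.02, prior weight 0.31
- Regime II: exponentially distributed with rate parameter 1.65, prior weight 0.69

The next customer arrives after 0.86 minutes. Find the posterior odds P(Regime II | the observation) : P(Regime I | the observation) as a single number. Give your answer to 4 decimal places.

2.0945

Since P(k|x) ∝ P(Z=k) f_k(x), the posterior odds are P(Z=i) f_i(x) / (P(Z=j) f_j(x)).
Evaluate each component's likelihood at the observed value:
  L_I = 1.02·e^(−1.02·0.86) = 1.02·e^(−0.8772) = 0.424265
  L_II = 1.65·e^(−1.65·0.86) = 1.65·e^(−1.4190) = 0.399227
Odds = (0.69/0.31) × (0.399227/0.424265) = 2.22581 × 0.940986 ≈ 2.0945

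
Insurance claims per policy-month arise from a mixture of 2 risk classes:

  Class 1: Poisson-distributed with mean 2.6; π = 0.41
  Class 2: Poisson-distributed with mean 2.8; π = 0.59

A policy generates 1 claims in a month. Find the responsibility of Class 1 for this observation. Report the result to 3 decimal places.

0.441

The responsibility of component k is π_k f_k(x) divided by Σ_j π_j f_j(x).
Evaluate each component's likelihood at the observed value:
  f_1 = e^(−2.6)·2.6^1/1! = 0.193111
  f_2 = e^(−2.8)·2.8^1/1! = 0.170268
Weight by the priors:
  π_1·f_1 = 0.41 × 0.193111 = 0.0791756
  π_2·f_2 = 0.59 × 0.170268 = 0.100458
Evidence: 0.0791756 + 0.100458 = 0.179634
So the posterior for Class 1 is 0.0791756 / 0.179634 ≈ 0.441.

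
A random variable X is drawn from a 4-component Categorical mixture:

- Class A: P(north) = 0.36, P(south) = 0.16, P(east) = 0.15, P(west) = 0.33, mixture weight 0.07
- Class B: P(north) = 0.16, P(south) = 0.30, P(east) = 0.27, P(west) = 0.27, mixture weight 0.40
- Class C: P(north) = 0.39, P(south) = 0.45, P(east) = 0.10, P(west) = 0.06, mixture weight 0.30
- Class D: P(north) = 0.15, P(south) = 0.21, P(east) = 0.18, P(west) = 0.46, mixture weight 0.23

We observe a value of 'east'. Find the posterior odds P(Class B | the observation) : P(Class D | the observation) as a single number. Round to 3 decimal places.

Since P(k|x) ∝ π_k f_k(x), the posterior odds are π_i f_i(x) / (π_j f_j(x)).
Categorical probabilities:
  p_A = P(east | comp) = 0.15
  p_B = P(east | comp) = 0.27
  p_C = P(east | comp) = 0.10
  p_D = P(east | comp) = 0.18
Odds = (0.40/0.23) × (0.27/0.18) = 1.73913 × 1.5 ≈ 2.609

2.609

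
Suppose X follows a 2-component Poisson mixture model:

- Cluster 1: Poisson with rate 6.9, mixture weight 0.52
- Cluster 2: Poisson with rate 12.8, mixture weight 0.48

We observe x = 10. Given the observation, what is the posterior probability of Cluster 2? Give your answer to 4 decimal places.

0.5496

P(component k | x) = w_k·f_k(x) / marginal(x), where marginal(x) = Σ_j w_j·f_j(x).
Evaluate each component's likelihood at the observed value:
  p_1 = e^(−6.9)·6.9^10/10! = 0.0679354
  p_2 = e^(−12.8)·12.8^10/10! = 0.0898188
Prior × likelihood for each component:
  w_1·p_1 = 0.52 × 0.0679354 = 0.0353264
  w_2·p_2 = 0.48 × 0.0898188 = 0.043113
Denominator: 0.0353264 + 0.043113 = 0.0784394
So the posterior for Cluster 2 is 0.043113 / 0.0784394 ≈ 0.5496.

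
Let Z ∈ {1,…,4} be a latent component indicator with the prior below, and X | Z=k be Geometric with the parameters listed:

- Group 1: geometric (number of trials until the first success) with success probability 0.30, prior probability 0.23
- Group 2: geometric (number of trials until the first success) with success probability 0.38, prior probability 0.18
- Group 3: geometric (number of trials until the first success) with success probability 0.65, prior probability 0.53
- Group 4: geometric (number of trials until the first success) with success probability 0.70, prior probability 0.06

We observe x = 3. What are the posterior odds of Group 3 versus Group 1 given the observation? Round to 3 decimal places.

1.248

Posterior odds = (w_i f_i(x)) / (w_j f_j(x)); the normalising sum cancels.
Component likelihoods at x = 3:
  p_1 = 0.30·(1−0.30)^2 = 0.30·0.49 = 0.147
  p_2 = 0.38·(1−0.38)^2 = 0.38·0.3844 = 0.146072
  p_3 = 0.65·(1−0.65)^2 = 0.65·0.1225 = 0.079625
  p_4 = 0.70·(1−0.70)^2 = 0.70·0.09 = 0.063
0.0422012 / 0.03381 ≈ 1.248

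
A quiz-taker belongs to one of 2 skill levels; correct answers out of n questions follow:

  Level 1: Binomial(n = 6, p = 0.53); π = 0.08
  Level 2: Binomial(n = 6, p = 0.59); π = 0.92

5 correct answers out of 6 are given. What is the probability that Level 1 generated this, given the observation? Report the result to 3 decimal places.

P(component k | x) = π_k·f_k(x) / marginal(x), where marginal(x) = Σ_j π_j·f_j(x).
Evaluate each component's likelihood at the observed value:
  p_1 = C(6,5)·0.53^5·0.47^1 = 6·0.0418195·0.47 = 0.117931
  p_2 = C(6,5)·0.59^5·0.41^1 = 6·0.0714924·0.41 = 0.175871
Prior × likelihood for each component:
  π_1·p_1 = 0.08 × 0.117931 = 0.00943449
  π_2·p_2 = 0.92 × 0.175871 = 0.161802
Sum: 0.00943449 + 0.161802 = 0.171236
P(Level 1 | the observation) ≈ 0.055

0.055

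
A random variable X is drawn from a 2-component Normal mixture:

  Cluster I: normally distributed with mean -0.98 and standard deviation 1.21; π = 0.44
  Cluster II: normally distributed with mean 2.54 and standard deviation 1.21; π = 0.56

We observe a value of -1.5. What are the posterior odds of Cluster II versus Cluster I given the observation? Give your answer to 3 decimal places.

Since P(k|x) ∝ π_k f_k(x), the posterior odds are π_i f_i(x) / (π_j f_j(x)).
Component likelihoods at x = -1.5:
  f_I = 0.300622
  f_II = 0.0012514
Posterior odds = (π_II·f_II) / (π_I·f_I) = (0.56·0.0012514) / (0.44·0.300622) = 0.000700782 / 0.132274 ≈ 0.005

0.005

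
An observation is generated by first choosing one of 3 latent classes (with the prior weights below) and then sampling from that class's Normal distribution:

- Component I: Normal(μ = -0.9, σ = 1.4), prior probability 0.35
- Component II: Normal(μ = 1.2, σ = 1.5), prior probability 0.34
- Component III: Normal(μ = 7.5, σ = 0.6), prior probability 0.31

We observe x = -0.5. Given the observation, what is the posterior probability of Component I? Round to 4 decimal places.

P(component k | x) = P(Z=k)·f_k(x) / marginal(x), where marginal(x) = Σ_j P(Z=j)·f_j(x).
Component likelihoods at x = -0.5:
  L_I = (1/(1.4·√(2π)))·exp(−(-0.5−-0.9)²/(2·1.4²)) = 0.284959·exp(-0.04082) = 0.273562
  L_II = (1/(1.5·√(2π)))·exp(−(-0.5−1.2)²/(2·1.5²)) = 0.265962·exp(-0.64222) = 0.139928
  L_III = (1/(0.6·√(2π)))·exp(−(-0.5−7.5)²/(2·0.6²)) = 0.664904·exp(-88.88889) = 1.65503e-39
Unnormalised posteriors:
  P(Z=I)·L_I = 0.35 × 0.273562 = 0.0957467
  P(Z=II)·L_II = 0.34 × 0.139928 = 0.0475756
  P(Z=III)·L_III = 0.31 × 1.65503e-39 = 5.13058e-40
Sum: 0.0957467 + 0.0475756 + 5.13058e-40 = 0.143322
So the posterior for Component I is 0.0957467 / 0.143322 ≈ 0.6681.

0.6681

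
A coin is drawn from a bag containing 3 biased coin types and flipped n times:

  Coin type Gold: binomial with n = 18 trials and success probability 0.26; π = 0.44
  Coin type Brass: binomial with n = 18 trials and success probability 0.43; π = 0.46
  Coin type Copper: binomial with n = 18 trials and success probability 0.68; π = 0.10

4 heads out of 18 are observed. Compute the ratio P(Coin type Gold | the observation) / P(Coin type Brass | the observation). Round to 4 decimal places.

Since P(k|x) ∝ w_k f_k(x), the posterior odds are w_i f_i(x) / (w_j f_j(x)).
Component likelihoods at x = 4 heads out of 18:
  p_Gold = C(18,4)·0.26^4·0.74^14 = 3060·0.00456976·0.0147654 = 0.206471
  p_Brass = C(18,4)·0.43^4·0.57^14 = 3060·0.034188·0.000382162 = 0.03998
  p_Copper = C(18,4)·0.68^4·0.32^14 = 3060·0.213814·1.18059e-07 = 7.72426e-05
Posterior odds = (w_Gold·p_Gold) / (w_Brass·p_Brass) = (0.44·0.206471) / (0.46·0.03998) = 0.0908472 / 0.0183908 ≈ 4.9398

4.9398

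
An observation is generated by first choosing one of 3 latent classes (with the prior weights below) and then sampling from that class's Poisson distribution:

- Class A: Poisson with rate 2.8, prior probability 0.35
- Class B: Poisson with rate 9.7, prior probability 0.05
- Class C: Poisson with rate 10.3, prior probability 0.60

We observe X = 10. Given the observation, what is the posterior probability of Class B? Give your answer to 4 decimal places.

Posterior ∝ prior × likelihood, so P(k | x) ∝ π_k f_k(x); normalise over all components.
Component likelihoods at x = 10:
  p_A = e^(−2.8)·2.8^10/10! = 0.000496355
  p_B = e^(−9.7)·9.7^10/10! = 0.124537
  p_C = e^(−10.3)·10.3^10/10! = 0.124559
Multiply by the mixture weights:
  π_A·p_A = 0.35 × 0.000496355 = 0.000173724
  π_B·p_B = 0.05 × 0.124537 = 0.00622684
  π_C·p_C = 0.60 × 0.124559 = 0.0747356
Sum: 0.000173724 + 0.00622684 + 0.0747356 = 0.0811361
P(Class B | the observation) ≈ 0.0767

0.0767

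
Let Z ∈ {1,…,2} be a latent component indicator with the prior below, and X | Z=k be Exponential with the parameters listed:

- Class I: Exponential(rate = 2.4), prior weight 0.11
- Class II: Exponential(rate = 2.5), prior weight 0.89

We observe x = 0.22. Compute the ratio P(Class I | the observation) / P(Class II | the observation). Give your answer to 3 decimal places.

Posterior odds = (π_i f_i(x)) / (π_j f_j(x)); the normalising sum cancels.
Evaluate each component's likelihood at the observed value:
  f_I = 2.4·e^(−2.4·0.22) = 2.4·e^(−0.5280) = 1.41548
  f_II = 2.5·e^(−2.5·0.22) = 2.5·e^(−0.5500) = 1.44237
Posterior odds = (π_I·f_I) / (π_II·f_II) = (0.11·1.41548) / (0.89·1.44237) = 0.155703 / 1.28371 ≈ 0.121

0.121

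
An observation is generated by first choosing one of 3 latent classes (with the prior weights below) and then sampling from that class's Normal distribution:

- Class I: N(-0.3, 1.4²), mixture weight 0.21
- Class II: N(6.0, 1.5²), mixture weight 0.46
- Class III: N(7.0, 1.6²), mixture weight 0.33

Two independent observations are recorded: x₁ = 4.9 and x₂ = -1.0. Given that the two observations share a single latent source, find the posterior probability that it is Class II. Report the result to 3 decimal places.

The responsibility of component k is π_k f_k(x) divided by Σ_j π_j f_j(x).
Since both observations come from the same component, the likelihood for component k is f_k(x₁)·f_k(x₂).
  f_I = [(1/(1.4·√(2π)))·exp(−(4.9−-0.3)²/(2·1.4²)) = 0.284959·exp(-6.89796) = 0.000287764] × [0.251475] = 7.23655e-05
  f_II = [(1/(1.5·√(2π)))·exp(−(4.9−6.0)²/(2·1.5²)) = 0.265962·exp(-0.26889) = 0.203255] × [4.96403e-06] = 1.00897e-06
  f_III = [(1/(1.6·√(2π)))·exp(−(4.9−7.0)²/(2·1.6²)) = 0.249339·exp(-0.86133) = 0.105371] × [9.292e-07] = 9.79105e-08
Prior × likelihood for each component:
  π_I·f_I = 0.21 × 7.23655e-05 = 1.51968e-05
  π_II·f_II = 0.46 × 1.00897e-06 = 4.64124e-07
  π_III·f_III = 0.33 × 9.79105e-08 = 3.23105e-08
Sum: 1.51968e-05 + 4.64124e-07 + 3.23105e-08 = 1.56932e-05
P(Class II | x) = 4.64124e-07 / 1.56932e-05 ≈ 0.030

0.030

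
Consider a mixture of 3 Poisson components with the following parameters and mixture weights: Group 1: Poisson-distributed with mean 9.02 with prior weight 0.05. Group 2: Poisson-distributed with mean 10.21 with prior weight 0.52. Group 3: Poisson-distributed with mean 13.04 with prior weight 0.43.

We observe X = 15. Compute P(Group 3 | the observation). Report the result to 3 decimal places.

Posterior ∝ prior × likelihood, so P(k | x) ∝ w_k f_k(x); normalise over all components.
Evaluate each component's likelihood at the observed value:
  p_1 = e^(−9.02)·9.02^15/15! = 0.0196907
  p_2 = e^(−10.21)·10.21^15/15! = 0.0384361
  p_3 = e^(−13.04)·13.04^15/15! = 0.0890152
Unnormalised posteriors:
  w_1·p_1 = 0.05 × 0.0196907 = 0.000984537
  w_2·p_2 = 0.52 × 0.0384361 = 0.0199868
  w_3·p_3 = 0.43 × 0.0890152 = 0.0382765
Normaliser: 0.000984537 + 0.0199868 + 0.0382765 = 0.0592479
P(Group 3 | data) ≈ 0.646

0.646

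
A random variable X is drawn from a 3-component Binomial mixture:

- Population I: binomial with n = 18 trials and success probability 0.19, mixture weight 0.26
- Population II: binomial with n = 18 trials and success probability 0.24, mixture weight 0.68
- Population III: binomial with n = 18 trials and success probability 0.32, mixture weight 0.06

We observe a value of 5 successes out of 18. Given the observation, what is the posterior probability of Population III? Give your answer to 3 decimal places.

The responsibility of component k is π_k f_k(x) divided by Σ_j π_j f_j(x).
Evaluate each component's likelihood at the observed value:
  p_I = 0.137073
  p_II = 0.192536
  p_III = 0.191093
Unnormalised posteriors:
  π_I·p_I = 0.26 × 0.137073 = 0.035639
  π_II·p_II = 0.68 × 0.192536 = 0.130925
  π_III·p_III = 0.06 × 0.191093 = 0.0114656
Evidence: 0.035639 + 0.130925 + 0.0114656 = 0.178029
So the posterior for Population III is 0.0114656 / 0.178029 ≈ 0.064.

0.064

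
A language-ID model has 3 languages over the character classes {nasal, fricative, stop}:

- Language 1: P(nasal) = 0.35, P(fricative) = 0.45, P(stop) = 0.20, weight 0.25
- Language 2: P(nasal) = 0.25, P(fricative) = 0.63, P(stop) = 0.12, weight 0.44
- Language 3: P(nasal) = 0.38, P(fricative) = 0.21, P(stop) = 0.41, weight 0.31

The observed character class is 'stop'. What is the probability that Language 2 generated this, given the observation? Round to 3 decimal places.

The responsibility of component k is P(Z=k) f_k(x) divided by Σ_j P(Z=j) f_j(x).
Evaluate each component's likelihood at the observed value:
  p_1 = 0.2
  p_2 = 0.12
  p_3 = 0.41
Weight by the priors:
  P(Z=1)·p_1 = 0.25 × 0.2 = 0.05
  P(Z=2)·p_2 = 0.44 × 0.12 = 0.0528
  P(Z=3)·p_3 = 0.31 × 0.41 = 0.1271
Denominator: 0.05 + 0.0528 + 0.1271 = 0.2299
P(Language 2 | data) = 0.0528 / 0.2299 ≈ 0.230

0.230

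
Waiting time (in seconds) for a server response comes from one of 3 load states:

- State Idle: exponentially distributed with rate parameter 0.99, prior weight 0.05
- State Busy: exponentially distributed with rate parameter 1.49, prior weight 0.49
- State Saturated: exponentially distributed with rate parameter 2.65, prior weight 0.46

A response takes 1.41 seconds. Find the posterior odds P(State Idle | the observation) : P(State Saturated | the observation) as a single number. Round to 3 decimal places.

The posterior odds equal the prior odds times the likelihood ratio: (P(Z=i)/P(Z=j))·(f_i(x)/f_j(x)).
Evaluate each component's likelihood at the observed value:
  L_Idle = 0.245134
  L_Busy = 0.182296
  L_Saturated = 0.0631691
Odds = (0.05/0.46) × (0.245134/0.0631691) = 0.108696 × 3.8806 ≈ 0.422

0.422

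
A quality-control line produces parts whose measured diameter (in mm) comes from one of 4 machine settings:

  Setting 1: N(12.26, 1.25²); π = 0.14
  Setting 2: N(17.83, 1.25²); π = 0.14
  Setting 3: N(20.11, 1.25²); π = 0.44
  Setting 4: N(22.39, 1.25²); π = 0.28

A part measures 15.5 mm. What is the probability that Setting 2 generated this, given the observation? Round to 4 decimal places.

P(component k | x) = π_k·f_k(x) / marginal(x), where marginal(x) = Σ_j π_j·f_j(x).
Normal densities:
  f_1 = (1/(1.25·√(2π)))·exp(−(15.5−12.26)²/(2·1.25²)) = 0.319154·exp(-3.35923) = 0.0110944
  f_2 = (1/(1.25·√(2π)))·exp(−(15.5−17.83)²/(2·1.25²)) = 0.319154·exp(-1.73725) = 0.0561724
  f_3 = (1/(1.25·√(2π)))·exp(−(15.5−20.11)²/(2·1.25²)) = 0.319154·exp(-6.80067) = 0.000355227
  f_4 = (1/(1.25·√(2π)))·exp(−(15.5−22.39)²/(2·1.25²)) = 0.319154·exp(-15.19107) = 8.06494e-08
Weight by the priors:
  π_1·f_1 = 0.14 × 0.0110944 = 0.00155322
  π_2·f_2 = 0.14 × 0.0561724 = 0.00786413
  π_3·f_3 = 0.44 × 0.000355227 = 0.0001563
  π_4·f_4 = 0.28 × 8.06494e-08 = 2.25818e-08
Evidence: 0.00155322 + 0.00786413 + 0.0001563 + 2.25818e-08 = 0.00957367
P(Setting 2 | the observation) ≈ 0.8214

0.8214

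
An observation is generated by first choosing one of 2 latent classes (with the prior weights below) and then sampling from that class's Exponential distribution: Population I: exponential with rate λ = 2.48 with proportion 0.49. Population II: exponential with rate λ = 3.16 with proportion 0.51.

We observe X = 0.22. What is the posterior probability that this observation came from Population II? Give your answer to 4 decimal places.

The responsibility of component k is π_k f_k(x) divided by Σ_j π_j f_j(x).
Exponential densities:
  L_I = 2.48·e^(−2.48·0.22) = 2.48·e^(−0.5456) = 1.43715
  L_II = 3.16·e^(−3.16·0.22) = 3.16·e^(−0.6952) = 1.57676
Multiply by the mixture weights:
  π_I·L_I = 0.49 × 1.43715 = 0.704201
  π_II·L_II = 0.51 × 1.57676 = 0.804148
Sum: 0.704201 + 0.804148 = 1.50835
So the posterior for Population II is 0.804148 / 1.50835 ≈ 0.5331.

0.5331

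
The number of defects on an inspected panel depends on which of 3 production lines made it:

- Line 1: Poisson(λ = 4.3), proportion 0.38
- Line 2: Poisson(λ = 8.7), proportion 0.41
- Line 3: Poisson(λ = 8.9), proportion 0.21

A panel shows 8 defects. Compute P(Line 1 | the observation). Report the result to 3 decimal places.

The responsibility of component k is π_k f_k(x) divided by Σ_j π_j f_j(x).
Evaluate each component's likelihood at the observed value:
  L_1 = e^(−4.3)·4.3^8/8! = 0.0393333
  L_2 = e^(−8.7)·8.7^8/8! = 0.135604
  L_3 = e^(−8.9)·8.9^8/8! = 0.133161
Prior × likelihood for each component:
  π_1·L_1 = 0.38 × 0.0393333 = 0.0149467
  π_2·L_2 = 0.41 × 0.135604 = 0.0555975
  π_3·L_3 = 0.21 × 0.133161 = 0.0279639
Sum: 0.0149467 + 0.0555975 + 0.0279639 = 0.0985081
P(Line 1 | the observation) ≈ 0.152

0.152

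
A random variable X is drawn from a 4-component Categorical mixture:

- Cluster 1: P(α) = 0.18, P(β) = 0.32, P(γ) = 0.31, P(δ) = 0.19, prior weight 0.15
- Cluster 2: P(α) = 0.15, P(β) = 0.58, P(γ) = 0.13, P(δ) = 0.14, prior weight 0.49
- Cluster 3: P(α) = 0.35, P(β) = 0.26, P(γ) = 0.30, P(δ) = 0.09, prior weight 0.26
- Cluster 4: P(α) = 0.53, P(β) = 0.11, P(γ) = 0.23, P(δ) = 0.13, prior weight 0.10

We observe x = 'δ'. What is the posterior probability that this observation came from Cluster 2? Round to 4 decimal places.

0.5139

Posterior ∝ prior × likelihood, so P(k | x) ∝ π_k f_k(x); normalise over all components.
Evaluate each component's likelihood at the observed value:
  L_1 = P(δ | comp) = 0.19
  L_2 = P(δ | comp) = 0.14
  L_3 = P(δ | comp) = 0.09
  L_4 = P(δ | comp) = 0.13
Prior × likelihood for each component:
  π_1·L_1 = 0.15 × 0.19 = 0.0285
  π_2·L_2 = 0.49 × 0.14 = 0.0686
  π_3·L_3 = 0.26 × 0.09 = 0.0234
  π_4·L_4 = 0.10 × 0.13 = 0.013
Marginal: 0.0285 + 0.0686 + 0.0234 + 0.013 = 0.1335
P(Cluster 2 | 'δ') ≈ 0.5139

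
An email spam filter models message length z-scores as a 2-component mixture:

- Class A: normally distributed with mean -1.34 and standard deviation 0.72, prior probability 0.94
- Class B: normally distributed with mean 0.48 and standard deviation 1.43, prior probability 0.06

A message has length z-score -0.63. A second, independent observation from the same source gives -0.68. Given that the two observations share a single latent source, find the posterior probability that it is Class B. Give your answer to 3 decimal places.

By Bayes' theorem, P(k | x) = π_k f_k(x) / Σ_j π_j f_j(x).
Since both observations come from the same component, the likelihood for component k is f_k(x₁)·f_k(x₂).
  p_A = [(1/(0.72·√(2π)))·exp(−(-0.63−-1.34)²/(2·0.72²)) = 0.554087·exp(-0.48621) = 0.340738] × [0.36401] = 0.124032
  p_B = [(1/(1.43·√(2π)))·exp(−(-0.63−0.48)²/(2·1.43²)) = 0.278981·exp(-0.30126) = 0.206413] × [0.200764] = 0.0414403
Weight by the priors:
  π_A·p_A = 0.94 × 0.124032 = 0.11659
  π_B·p_B = 0.06 × 0.0414403 = 0.00248642
Marginal: 0.11659 + 0.00248642 = 0.119077
So the posterior for Class B is 0.00248642 / 0.119077 ≈ 0.021.

0.021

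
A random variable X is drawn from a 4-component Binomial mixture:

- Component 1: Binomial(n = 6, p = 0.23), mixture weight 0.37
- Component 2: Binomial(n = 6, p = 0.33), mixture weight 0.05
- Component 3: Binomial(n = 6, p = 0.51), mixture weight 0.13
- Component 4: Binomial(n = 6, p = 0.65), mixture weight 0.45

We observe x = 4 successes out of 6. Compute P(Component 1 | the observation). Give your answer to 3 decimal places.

0.048

P(component k | x) = π_k·f_k(x) / marginal(x), where marginal(x) = Σ_j π_j·f_j(x).
Binomial probabilities:
  f_1 = C(6,4)·0.23^4·0.77^2 = 15·0.00279841·0.5929 = 0.0248877
  f_2 = C(6,4)·0.33^4·0.67^2 = 15·0.0118592·0.4489 = 0.079854
  f_3 = C(6,4)·0.51^4·0.49^2 = 15·0.067652·0.2401 = 0.243649
  f_4 = C(6,4)·0.65^4·0.35^2 = 15·0.178506·0.1225 = 0.328005
Prior × likelihood for each component:
  π_1·f_1 = 0.37 × 0.0248877 = 0.00920843
  π_2·f_2 = 0.05 × 0.079854 = 0.0039927
  π_3·f_3 = 0.13 × 0.243649 = 0.0316743
  π_4·f_4 = 0.45 × 0.328005 = 0.147602
Evidence: 0.00920843 + 0.0039927 + 0.0316743 + 0.147602 = 0.192478
P(Component 1 | the observation) = 0.00920843 / 0.192478 ≈ 0.048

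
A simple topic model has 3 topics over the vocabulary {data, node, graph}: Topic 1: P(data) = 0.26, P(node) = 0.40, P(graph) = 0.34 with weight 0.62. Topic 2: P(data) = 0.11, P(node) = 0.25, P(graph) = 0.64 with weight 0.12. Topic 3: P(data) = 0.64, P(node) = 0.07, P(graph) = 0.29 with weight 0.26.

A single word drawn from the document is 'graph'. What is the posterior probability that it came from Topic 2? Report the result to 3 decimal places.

Posterior ∝ prior × likelihood, so P(k | x) ∝ π_k f_k(x); normalise over all components.
Evaluate each component's likelihood at the observed value:
  f_1 = P(graph | comp) = 0.34
  f_2 = P(graph | comp) = 0.64
  f_3 = P(graph | comp) = 0.29
Prior × likelihood for each component:
  π_1·f_1 = 0.62 × 0.34 = 0.2108
  π_2·f_2 = 0.12 × 0.64 = 0.0768
  π_3·f_3 = 0.26 × 0.29 = 0.0754
Marginal: 0.2108 + 0.0768 + 0.0754 = 0.363
Responsibility of Topic 2: 0.0768 / 0.363 ≈ 0.212

0.212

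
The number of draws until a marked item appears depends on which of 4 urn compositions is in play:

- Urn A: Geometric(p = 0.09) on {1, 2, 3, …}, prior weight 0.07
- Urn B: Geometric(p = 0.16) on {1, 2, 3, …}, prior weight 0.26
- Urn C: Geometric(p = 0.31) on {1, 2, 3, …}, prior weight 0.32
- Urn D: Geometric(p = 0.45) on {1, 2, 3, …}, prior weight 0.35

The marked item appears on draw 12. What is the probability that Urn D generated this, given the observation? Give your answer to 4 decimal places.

Posterior ∝ prior × likelihood, so P(k | x) ∝ π_k f_k(x); normalise over all components.
Evaluate each component's likelihood at the observed value:
  L_A = 0.09·(1−0.09)^11 = 0.09·0.354369 = 0.0318932
  L_B = 0.16·(1−0.16)^11 = 0.16·0.146917 = 0.0235067
  L_C = 0.31·(1−0.31)^11 = 0.31·0.0168787 = 0.00523241
  L_D = 0.45·(1−0.45)^11 = 0.45·0.00139312 = 0.000626906
Weight by the priors:
  π_A·L_A = 0.07 × 0.0318932 = 0.00223252
  π_B·L_B = 0.26 × 0.0235067 = 0.00611175
  π_C·L_C = 0.32 × 0.00523241 = 0.00167437
  π_D·L_D = 0.35 × 0.000626906 = 0.000219417
Normaliser: 0.00223252 + 0.00611175 + 0.00167437 + 0.000219417 = 0.0102381
Responsibility of Urn D: 0.000219417 / 0.0102381 ≈ 0.0214

0.0214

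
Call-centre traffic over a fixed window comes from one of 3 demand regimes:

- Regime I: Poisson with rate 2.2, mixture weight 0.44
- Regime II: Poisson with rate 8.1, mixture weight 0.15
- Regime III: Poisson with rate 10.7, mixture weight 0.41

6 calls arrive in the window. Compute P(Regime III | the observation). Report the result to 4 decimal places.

0.4300

Apply Bayes' rule: the posterior for each component is proportional to its prior times its likelihood at x.
Poisson probabilities:
  p_I = 0.0174484
  p_II = 0.119067
  p_III = 0.0469915
Weight by the priors:
  π_I·p_I = 0.44 × 0.0174484 = 0.0076773
  π_II·p_II = 0.15 × 0.119067 = 0.0178601
  π_III·p_III = 0.41 × 0.0469915 = 0.0192665
Evidence: 0.0076773 + 0.0178601 + 0.0192665 = 0.0448039
P(Regime III | the observation) ≈ 0.4300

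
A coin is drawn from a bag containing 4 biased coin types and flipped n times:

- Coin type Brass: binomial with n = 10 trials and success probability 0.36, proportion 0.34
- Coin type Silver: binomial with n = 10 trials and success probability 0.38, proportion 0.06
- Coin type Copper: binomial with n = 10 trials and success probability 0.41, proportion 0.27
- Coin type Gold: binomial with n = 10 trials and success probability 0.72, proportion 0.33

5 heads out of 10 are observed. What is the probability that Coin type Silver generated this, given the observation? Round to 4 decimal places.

Posterior ∝ prior × likelihood, so P(k | x) ∝ w_k f_k(x); normalise over all components.
Binomial probabilities:
  p_Brass = C(10,5)·0.36^5·0.64^5 = 252·0.00604662·0.107374 = 0.163611
  p_Silver = C(10,5)·0.38^5·0.62^5 = 252·0.00792352·0.0916133 = 0.182927
  p_Copper = C(10,5)·0.41^5·0.59^5 = 252·0.0115856·0.0714924 = 0.208728
  p_Gold = C(10,5)·0.72^5·0.28^5 = 252·0.193492·0.00172104 = 0.0839176
Weight by the priors:
  w_Brass·p_Brass = 0.34 × 0.163611 = 0.0556278
  w_Silver·p_Silver = 0.06 × 0.182927 = 0.0109756
  w_Copper·p_Copper = 0.27 × 0.208728 = 0.0563565
  w_Gold·p_Gold = 0.33 × 0.0839176 = 0.0276928
Evidence: 0.0556278 + 0.0109756 + 0.0563565 + 0.0276928 = 0.150653
So the posterior for Coin type Silver is 0.0109756 / 0.150653 ≈ 0.0729.

0.0729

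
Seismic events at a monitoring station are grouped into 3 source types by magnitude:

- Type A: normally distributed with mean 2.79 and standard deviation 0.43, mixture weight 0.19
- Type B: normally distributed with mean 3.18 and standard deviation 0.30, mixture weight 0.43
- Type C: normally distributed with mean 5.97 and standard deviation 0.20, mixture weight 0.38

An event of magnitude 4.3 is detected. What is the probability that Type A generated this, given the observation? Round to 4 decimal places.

P(component k | x) = P(Z=k)·f_k(x) / marginal(x), where marginal(x) = Σ_j P(Z=j)·f_j(x).
Normal densities:
  L_A = 0.00194843
  L_B = 0.00125095
  L_C = 1.44488e-15
Prior × likelihood for each component:
  P(Z=A)·L_A = 0.19 × 0.00194843 = 0.000370201
  P(Z=B)·L_B = 0.43 × 0.00125095 = 0.000537907
  P(Z=C)·L_C = 0.38 × 1.44488e-15 = 5.49054e-16
Normaliser: 0.000370201 + 0.000537907 + 5.49054e-16 = 0.000908108
Responsibility of Type A: 0.000370201 / 0.000908108 ≈ 0.4077

0.4077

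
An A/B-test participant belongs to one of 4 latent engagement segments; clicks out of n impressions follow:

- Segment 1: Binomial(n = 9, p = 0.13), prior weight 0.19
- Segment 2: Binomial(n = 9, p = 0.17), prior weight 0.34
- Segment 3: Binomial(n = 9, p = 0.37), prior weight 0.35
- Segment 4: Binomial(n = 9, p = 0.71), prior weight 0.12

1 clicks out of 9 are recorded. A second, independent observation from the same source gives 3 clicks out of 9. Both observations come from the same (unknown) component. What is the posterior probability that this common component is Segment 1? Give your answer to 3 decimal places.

0.199

Apply Bayes' rule: the posterior for each component is proportional to its prior times its likelihood at x.
Since both observations come from the same component, the likelihood for component k is f_k(x₁)·f_k(x₂).
  p_1 = [0.384008] × [0.0800248] = 0.0307302
  p_2 = [0.344601] × [0.134926] = 0.0464955
  p_3 = [0.0826359] × [0.266028] = 0.0219835
  p_4 = [0.000319657] × [0.0178831] = 5.71646e-06
Prior × likelihood for each component:
  π_1·p_1 = 0.19 × 0.0307302 = 0.00583873
  π_2·p_2 = 0.34 × 0.0464955 = 0.0158085
  π_3·p_3 = 0.35 × 0.0219835 = 0.00769422
  π_4·p_4 = 0.12 × 5.71646e-06 = 6.85975e-07
Normaliser: 0.00583873 + 0.0158085 + 0.00769422 + 6.85975e-07 = 0.0293421
Responsibility of Segment 1: 0.00583873 / 0.0293421 ≈ 0.199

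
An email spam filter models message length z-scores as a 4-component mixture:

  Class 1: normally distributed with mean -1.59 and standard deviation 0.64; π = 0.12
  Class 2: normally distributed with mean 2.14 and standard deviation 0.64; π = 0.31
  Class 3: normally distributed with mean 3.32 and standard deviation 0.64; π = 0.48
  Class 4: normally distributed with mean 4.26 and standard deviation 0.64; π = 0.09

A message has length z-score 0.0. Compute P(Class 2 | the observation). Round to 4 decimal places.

Apply Bayes' rule: the posterior for each component is proportional to its prior times its likelihood at x.
Component likelihoods at x = 0.0:
  p_1 = 0.0284755
  p_2 = 0.00232745
  p_3 = 8.93848e-07
  p_4 = 1.49237e-10
Weight by the priors:
  π_1·p_1 = 0.12 × 0.0284755 = 0.00341706
  π_2·p_2 = 0.31 × 0.00232745 = 0.000721508
  π_3·p_3 = 0.48 × 8.93848e-07 = 4.29047e-07
  π_4·p_4 = 0.09 × 1.49237e-10 = 1.34314e-11
Normaliser: 0.00341706 + 0.000721508 + 4.29047e-07 + 1.34314e-11 = 0.004139
Responsibility of Class 2: 0.000721508 / 0.004139 ≈ 0.1743

0.1743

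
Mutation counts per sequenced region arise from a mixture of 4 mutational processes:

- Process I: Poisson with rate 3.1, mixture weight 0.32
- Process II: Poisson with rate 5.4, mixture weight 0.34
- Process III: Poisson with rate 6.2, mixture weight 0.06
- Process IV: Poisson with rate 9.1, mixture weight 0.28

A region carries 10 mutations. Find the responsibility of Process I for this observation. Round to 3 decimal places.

P(component k | x) = π_k·f_k(x) / marginal(x), where marginal(x) = Σ_j π_j·f_j(x).
Poisson probabilities:
  f_I = e^(−3.1)·3.1^10/10! = 0.00101752
  f_II = e^(−5.4)·5.4^10/10! = 0.0262412
  f_III = e^(−6.2)·6.2^10/10! = 0.0469384
  f_IV = e^(−9.1)·9.1^10/10! = 0.119832
Prior × likelihood for each component:
  π_I·f_I = 0.32 × 0.00101752 = 0.000325605
  π_II·f_II = 0.34 × 0.0262412 = 0.00892202
  π_III·f_III = 0.06 × 0.0469384 = 0.0028163
  π_IV·f_IV = 0.28 × 0.119832 = 0.0335528
Sum: 0.000325605 + 0.00892202 + 0.0028163 + 0.0335528 = 0.0456168
P(Process I | data) ≈ 0.007

0.007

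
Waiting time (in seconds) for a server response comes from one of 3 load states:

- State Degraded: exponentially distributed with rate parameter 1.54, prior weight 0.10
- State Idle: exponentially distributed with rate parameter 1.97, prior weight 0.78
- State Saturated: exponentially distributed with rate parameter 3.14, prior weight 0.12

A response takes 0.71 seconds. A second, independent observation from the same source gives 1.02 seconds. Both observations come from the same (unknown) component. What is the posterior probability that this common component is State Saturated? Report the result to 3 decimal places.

0.042

Apply Bayes' rule: the posterior for each component is proportional to its prior times its likelihood at x.
Since both observations come from the same component, the likelihood for component k is f_k(x₁)·f_k(x₂).
  L_Degraded = [0.516016] × [0.320133] = 0.165194
  L_Idle = [0.486428] × [0.264116] = 0.128473
  L_Saturated = [0.337842] × [0.127635] = 0.0431206
Unnormalised posteriors:
  P(Z=Degraded)·L_Degraded = 0.10 × 0.165194 = 0.0165194
  P(Z=Idle)·L_Idle = 0.78 × 0.128473 = 0.100209
  P(Z=Saturated)·L_Saturated = 0.12 × 0.0431206 = 0.00517447
Evidence: 0.0165194 + 0.100209 + 0.00517447 = 0.121903
So the posterior for State Saturated is 0.00517447 / 0.121903 ≈ 0.042.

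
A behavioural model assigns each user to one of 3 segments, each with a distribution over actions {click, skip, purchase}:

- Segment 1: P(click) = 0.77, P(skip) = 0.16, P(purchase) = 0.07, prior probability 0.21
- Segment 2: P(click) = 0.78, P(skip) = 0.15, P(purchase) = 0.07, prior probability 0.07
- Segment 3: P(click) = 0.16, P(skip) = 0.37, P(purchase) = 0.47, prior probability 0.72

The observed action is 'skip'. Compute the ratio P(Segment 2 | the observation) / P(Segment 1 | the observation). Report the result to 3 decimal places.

Posterior odds = (π_i f_i(x)) / (π_j f_j(x)); the normalising sum cancels.
Component likelihoods at x = 'skip':
  L_1 = P(skip | comp) = 0.16
  L_2 = P(skip | comp) = 0.15
  L_3 = P(skip | comp) = 0.37
Odds = (0.07/0.21) × (0.15/0.16) = 0.333333 × 0.9375 ≈ 0.313

0.313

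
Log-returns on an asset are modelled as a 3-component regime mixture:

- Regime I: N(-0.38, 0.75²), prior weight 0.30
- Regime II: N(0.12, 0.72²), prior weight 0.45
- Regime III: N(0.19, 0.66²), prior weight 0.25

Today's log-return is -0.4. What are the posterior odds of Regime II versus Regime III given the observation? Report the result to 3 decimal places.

Only the two components matter; the odds are (π_i f_i(x)) / (π_j f_j(x)).
Evaluate each component's likelihood at the observed value:
  p_I = 0.531734
  p_II = 0.426887
  p_III = 0.405357
0.192099 / 0.101339 ≈ 1.896

1.896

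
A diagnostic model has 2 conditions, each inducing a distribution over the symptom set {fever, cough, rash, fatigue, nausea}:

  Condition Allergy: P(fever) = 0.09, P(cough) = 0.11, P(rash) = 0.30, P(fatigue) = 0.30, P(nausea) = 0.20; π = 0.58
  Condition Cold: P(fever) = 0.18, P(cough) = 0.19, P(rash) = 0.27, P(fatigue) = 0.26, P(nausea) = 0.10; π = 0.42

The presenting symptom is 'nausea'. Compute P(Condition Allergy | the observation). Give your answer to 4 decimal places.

Posterior ∝ prior × likelihood, so P(k | x) ∝ P(Z=k) f_k(x); normalise over all components.
Categorical probabilities:
  f_Allergy = 0.2
  f_Cold = 0.1
Multiply by the mixture weights:
  P(Z=Allergy)·f_Allergy = 0.58 × 0.2 = 0.116
  P(Z=Cold)·f_Cold = 0.42 × 0.1 = 0.042
Sum: 0.116 + 0.042 = 0.158
P(Condition Allergy | 'nausea') ≈ 0.7342

0.7342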